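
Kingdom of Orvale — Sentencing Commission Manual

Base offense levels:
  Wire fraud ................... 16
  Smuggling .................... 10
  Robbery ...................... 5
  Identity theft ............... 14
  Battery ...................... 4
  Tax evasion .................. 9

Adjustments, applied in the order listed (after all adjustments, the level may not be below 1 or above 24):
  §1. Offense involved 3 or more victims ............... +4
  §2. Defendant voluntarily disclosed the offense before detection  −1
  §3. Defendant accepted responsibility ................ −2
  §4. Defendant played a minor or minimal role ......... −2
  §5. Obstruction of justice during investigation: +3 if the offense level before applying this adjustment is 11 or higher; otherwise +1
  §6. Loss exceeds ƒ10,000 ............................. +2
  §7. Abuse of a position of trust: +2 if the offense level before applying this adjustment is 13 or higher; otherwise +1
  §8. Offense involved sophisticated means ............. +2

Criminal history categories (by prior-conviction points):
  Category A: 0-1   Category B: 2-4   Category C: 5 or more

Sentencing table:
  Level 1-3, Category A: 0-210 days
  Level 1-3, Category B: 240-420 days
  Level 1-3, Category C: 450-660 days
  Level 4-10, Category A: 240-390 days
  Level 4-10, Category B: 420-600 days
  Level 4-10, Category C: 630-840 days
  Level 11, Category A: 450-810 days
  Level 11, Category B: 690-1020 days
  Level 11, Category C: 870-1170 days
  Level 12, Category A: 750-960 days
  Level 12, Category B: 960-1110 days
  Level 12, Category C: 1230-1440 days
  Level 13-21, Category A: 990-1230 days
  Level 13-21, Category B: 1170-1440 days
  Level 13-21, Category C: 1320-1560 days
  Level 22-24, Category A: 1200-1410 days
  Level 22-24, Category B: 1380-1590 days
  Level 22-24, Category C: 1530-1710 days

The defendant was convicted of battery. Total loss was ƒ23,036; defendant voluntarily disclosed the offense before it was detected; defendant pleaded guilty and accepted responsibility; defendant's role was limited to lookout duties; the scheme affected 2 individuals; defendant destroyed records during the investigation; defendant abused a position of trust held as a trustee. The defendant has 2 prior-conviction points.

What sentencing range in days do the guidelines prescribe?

240-420 days

Base offense level for battery: 4.
§2 applies: 4 − 1 = 3.
§3 applies: 3 − 2 = 1.
§4 applies: 1 − 2 = -1.
§5 applies (level before this adjustment is -1 < 11, so +1): -1 + 1 = 0.
§6 applies: 0 + 2 = 2.
§7 applies (level before this adjustment is 2 < 13, so +1): 2 + 1 = 3.
Final offense level: 3.
Criminal history: 2 prior points → Category B (2-4).
Level 3 falls in the 1-3 band.
Grid: Level 1-3 × Category B = 240-420 days.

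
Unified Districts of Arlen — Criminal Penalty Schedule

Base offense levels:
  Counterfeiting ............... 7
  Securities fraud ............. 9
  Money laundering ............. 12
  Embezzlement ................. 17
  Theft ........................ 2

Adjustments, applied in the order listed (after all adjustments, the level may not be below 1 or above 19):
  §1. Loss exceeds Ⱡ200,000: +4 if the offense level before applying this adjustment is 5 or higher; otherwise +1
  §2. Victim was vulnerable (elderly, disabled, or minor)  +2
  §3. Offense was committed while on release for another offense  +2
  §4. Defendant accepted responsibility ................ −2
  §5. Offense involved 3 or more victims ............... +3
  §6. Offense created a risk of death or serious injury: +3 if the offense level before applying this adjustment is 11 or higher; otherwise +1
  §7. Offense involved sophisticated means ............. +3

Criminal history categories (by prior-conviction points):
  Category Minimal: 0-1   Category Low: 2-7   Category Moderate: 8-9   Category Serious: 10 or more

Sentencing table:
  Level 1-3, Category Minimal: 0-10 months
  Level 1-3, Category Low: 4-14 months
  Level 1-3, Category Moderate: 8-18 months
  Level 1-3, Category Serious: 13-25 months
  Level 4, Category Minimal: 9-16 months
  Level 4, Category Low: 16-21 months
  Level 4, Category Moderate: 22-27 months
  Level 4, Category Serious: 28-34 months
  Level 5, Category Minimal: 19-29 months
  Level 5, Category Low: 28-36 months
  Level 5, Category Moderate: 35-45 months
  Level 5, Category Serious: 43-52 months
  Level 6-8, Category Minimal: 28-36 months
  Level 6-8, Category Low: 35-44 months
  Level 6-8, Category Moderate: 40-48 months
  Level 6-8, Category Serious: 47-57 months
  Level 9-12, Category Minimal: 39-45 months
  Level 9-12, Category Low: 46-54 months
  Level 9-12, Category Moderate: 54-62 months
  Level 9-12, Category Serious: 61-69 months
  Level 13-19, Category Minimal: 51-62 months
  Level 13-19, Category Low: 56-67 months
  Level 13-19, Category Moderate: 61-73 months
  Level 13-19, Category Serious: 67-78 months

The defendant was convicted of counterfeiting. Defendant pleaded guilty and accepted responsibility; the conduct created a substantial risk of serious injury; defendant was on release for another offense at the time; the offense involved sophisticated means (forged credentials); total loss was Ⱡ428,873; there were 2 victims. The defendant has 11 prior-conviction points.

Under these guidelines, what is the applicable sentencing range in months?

67-78 months

Base offense level for counterfeiting: 7.
§1 applies (level before this adjustment is 7 ≥ 5, so +4): 7 + 4 = 11.
§2 does not apply.
§3 applies: 11 + 2 = 13.
§4 applies: 13 − 2 = 11.
§5 does not apply.
§6 applies (level before this adjustment is 11 ≥ 11, so +3): 11 + 3 = 14.
§7 applies: 14 + 3 = 17.
Final offense level: 17.
Criminal history: 11 prior points → Category Serious (10+).
Level 17 falls in the 13-19 band.
Grid: Level 13-19 × Category Serious = 67-78 months.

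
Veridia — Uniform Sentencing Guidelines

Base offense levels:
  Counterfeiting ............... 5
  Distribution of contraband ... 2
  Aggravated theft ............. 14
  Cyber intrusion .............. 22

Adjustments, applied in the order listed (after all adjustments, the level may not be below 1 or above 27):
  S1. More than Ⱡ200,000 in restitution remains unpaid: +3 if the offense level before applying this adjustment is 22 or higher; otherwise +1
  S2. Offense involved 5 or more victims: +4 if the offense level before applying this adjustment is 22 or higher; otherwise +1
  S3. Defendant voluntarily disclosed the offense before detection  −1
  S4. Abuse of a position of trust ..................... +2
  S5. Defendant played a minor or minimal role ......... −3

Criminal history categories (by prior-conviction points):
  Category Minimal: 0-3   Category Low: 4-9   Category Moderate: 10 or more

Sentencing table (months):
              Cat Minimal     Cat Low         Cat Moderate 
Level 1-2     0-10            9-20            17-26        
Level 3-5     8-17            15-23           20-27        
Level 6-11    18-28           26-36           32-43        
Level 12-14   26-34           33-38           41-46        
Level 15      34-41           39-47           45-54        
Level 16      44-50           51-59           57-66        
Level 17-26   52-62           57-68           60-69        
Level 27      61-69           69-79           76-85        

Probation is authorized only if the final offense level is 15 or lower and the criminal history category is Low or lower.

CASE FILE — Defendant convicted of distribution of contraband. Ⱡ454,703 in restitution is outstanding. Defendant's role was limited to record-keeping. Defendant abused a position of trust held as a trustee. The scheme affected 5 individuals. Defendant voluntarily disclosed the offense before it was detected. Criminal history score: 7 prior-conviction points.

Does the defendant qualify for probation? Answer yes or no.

Yes

Base offense level for distribution of contraband: 2.
S1 applies (level before this adjustment is 2 < 22, so +1): 2 + 1 = 3.
S2 applies (level before this adjustment is 3 < 22, so +1): 3 + 1 = 4.
S3 applies: 4 − 1 = 3.
S4 applies: 3 + 2 = 5.
S5 applies: 5 − 3 = 2.
Final offense level: 2.
Criminal history: 7 prior points → Category Low (4-9).
Level 2 falls in the 1-2 band.
Grid: Level 1-2 × Category Low = 9-20 months.
Probation check: level 2 ≤ 15 and category Low ≤ Low → eligible.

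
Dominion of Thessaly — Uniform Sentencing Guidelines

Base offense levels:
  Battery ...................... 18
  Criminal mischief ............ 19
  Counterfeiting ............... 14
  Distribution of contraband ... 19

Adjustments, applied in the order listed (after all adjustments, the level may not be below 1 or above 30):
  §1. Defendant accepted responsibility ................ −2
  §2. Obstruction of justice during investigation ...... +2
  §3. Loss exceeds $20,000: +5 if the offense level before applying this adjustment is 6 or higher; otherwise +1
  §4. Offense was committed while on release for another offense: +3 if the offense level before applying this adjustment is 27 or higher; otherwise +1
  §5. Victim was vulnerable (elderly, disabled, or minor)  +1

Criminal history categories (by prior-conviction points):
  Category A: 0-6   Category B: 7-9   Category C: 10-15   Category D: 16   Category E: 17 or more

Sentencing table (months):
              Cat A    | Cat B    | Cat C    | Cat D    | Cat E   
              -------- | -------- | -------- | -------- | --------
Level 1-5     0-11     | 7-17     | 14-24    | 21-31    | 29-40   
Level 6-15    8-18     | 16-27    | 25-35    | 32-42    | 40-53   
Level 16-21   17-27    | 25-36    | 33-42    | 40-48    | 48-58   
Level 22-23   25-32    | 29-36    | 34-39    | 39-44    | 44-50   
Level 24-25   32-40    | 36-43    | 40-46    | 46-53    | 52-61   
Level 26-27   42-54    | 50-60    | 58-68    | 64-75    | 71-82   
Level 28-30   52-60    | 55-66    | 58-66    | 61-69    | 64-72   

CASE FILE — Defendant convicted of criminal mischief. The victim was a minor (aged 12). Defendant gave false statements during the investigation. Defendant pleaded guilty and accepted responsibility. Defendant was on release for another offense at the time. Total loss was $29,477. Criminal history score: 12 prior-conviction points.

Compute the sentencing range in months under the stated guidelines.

58-68 months

Base offense level for criminal mischief: 19.
§1 applies: 19 − 2 = 17.
§2 applies: 17 + 2 = 19.
§3 applies (level before this adjustment is 19 ≥ 6, so +5): 19 + 5 = 24.
§4 applies (level before this adjustment is 24 < 27, so +1): 24 + 1 = 25.
§5 applies: 25 + 1 = 26.
Final offense level: 26.
Criminal history: 12 prior points → Category C (10-15).
Level 26 falls in the 26-27 band.
Grid: Level 26-27 × Category C = 58-68 months.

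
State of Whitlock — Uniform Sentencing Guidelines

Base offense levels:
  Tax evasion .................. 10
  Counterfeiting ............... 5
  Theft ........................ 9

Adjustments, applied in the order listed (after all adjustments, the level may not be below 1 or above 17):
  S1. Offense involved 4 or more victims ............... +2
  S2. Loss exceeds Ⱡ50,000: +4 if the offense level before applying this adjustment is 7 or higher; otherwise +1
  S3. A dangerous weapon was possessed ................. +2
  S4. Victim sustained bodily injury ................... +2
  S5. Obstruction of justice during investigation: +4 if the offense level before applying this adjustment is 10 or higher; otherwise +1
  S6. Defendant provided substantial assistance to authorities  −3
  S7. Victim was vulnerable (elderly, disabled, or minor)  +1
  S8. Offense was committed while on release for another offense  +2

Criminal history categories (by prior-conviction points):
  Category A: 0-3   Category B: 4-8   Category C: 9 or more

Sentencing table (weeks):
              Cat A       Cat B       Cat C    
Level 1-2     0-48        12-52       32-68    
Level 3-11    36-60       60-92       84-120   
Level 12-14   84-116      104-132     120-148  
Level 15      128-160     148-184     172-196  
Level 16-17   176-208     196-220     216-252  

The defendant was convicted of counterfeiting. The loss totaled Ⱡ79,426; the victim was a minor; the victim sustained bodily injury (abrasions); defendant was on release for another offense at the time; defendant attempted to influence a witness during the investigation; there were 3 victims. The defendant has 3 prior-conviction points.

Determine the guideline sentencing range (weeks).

Base offense level for counterfeiting: 5.
S1 does not apply.
S2 applies (level before this adjustment is 5 < 7, so +1): 5 + 1 = 6.
S4 applies: 6 + 2 = 8.
S5 applies (level before this adjustment is 8 < 10, so +1): 8 + 1 = 9.
S6 does not apply.
S7 applies: 9 + 1 = 10.
S8 applies: 10 + 2 = 12.
Final offense level: 12.
Criminal history: 3 prior points → Category A (0-3).
Level 12 falls in the 12-14 band.
Grid: Level 12-14 × Category A = 84-116 weeks.

84-116 weeks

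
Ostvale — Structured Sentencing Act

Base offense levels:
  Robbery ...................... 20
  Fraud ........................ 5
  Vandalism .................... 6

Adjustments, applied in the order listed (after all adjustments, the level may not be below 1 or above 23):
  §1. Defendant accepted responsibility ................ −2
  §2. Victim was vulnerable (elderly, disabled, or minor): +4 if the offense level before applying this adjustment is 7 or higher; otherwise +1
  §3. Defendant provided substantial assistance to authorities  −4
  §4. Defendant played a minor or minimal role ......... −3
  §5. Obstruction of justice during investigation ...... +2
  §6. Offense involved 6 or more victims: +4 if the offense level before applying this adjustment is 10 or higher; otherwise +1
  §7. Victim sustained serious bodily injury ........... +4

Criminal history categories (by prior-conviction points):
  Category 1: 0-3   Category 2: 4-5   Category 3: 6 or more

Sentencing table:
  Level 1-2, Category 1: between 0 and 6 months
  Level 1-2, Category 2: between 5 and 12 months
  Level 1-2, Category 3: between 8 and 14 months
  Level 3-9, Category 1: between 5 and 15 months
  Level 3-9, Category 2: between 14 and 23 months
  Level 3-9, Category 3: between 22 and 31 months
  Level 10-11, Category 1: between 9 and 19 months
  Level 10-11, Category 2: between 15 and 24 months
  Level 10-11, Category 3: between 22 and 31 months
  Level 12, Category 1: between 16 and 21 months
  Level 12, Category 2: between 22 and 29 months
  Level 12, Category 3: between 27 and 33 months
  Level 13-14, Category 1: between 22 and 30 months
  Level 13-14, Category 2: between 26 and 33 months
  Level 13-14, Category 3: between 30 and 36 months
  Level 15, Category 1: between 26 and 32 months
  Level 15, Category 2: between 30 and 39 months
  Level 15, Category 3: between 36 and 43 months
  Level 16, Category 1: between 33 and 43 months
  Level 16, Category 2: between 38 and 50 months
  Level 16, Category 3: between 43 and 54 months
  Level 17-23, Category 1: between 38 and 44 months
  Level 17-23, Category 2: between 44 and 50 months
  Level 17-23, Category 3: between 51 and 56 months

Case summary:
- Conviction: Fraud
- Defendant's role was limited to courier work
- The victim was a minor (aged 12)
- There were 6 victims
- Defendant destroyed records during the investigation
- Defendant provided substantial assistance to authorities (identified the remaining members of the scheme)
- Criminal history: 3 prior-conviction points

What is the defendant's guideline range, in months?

Base offense level for fraud: 5.
§1 does not apply.
§2 applies (level before this adjustment is 5 < 7, so +1): 5 + 1 = 6.
§3 applies: 6 − 4 = 2.
§4 applies: 2 − 3 = -1.
§5 applies: -1 + 2 = 1.
§6 applies (level before this adjustment is 1 < 10, so +1): 1 + 1 = 2.
§7 does not apply.
Final offense level: 2.
Criminal history: 3 prior points → Category 1 (0-3).
Level 2 falls in the 1-2 band.
Grid: Level 1-2 × Category 1 = 0-6 months.

0-6 months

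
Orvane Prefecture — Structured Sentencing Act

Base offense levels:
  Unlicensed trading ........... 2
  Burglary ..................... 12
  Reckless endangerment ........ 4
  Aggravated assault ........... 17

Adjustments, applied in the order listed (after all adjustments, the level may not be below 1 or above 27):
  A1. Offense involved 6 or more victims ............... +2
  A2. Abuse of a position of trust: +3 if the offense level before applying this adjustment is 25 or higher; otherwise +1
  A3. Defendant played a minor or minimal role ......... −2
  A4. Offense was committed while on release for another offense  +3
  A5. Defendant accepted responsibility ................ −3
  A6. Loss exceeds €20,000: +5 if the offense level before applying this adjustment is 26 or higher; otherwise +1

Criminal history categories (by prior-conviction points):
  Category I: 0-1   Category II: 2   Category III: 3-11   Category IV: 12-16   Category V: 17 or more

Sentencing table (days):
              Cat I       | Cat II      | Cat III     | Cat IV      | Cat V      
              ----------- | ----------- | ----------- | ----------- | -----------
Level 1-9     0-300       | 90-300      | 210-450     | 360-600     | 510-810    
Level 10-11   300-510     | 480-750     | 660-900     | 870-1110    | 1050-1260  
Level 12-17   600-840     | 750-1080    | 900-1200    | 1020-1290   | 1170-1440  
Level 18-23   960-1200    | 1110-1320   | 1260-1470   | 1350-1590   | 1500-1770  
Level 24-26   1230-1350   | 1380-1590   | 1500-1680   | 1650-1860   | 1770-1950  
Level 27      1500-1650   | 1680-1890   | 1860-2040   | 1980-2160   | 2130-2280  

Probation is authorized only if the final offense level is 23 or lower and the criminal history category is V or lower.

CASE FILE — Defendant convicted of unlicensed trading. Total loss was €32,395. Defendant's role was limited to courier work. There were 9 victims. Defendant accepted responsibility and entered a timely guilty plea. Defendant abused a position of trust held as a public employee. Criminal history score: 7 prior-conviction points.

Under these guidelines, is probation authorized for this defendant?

Base offense level for unlicensed trading: 2.
A1 applies: 2 + 2 = 4.
A2 applies (level before this adjustment is 4 < 25, so +1): 4 + 1 = 5.
A3 applies: 5 − 2 = 3.
A5 applies: 3 − 3 = 0.
A6 applies (level before this adjustment is 0 < 26, so +1): 0 + 1 = 1.
Final offense level: 1.
Criminal history: 7 prior points → Category III (3-11).
Level 1 falls in the 1-9 band.
Grid: Level 1-9 × Category III = 210-450 days.
Probation check: level 1 ≤ 23 and category III ≤ V → eligible.

Yes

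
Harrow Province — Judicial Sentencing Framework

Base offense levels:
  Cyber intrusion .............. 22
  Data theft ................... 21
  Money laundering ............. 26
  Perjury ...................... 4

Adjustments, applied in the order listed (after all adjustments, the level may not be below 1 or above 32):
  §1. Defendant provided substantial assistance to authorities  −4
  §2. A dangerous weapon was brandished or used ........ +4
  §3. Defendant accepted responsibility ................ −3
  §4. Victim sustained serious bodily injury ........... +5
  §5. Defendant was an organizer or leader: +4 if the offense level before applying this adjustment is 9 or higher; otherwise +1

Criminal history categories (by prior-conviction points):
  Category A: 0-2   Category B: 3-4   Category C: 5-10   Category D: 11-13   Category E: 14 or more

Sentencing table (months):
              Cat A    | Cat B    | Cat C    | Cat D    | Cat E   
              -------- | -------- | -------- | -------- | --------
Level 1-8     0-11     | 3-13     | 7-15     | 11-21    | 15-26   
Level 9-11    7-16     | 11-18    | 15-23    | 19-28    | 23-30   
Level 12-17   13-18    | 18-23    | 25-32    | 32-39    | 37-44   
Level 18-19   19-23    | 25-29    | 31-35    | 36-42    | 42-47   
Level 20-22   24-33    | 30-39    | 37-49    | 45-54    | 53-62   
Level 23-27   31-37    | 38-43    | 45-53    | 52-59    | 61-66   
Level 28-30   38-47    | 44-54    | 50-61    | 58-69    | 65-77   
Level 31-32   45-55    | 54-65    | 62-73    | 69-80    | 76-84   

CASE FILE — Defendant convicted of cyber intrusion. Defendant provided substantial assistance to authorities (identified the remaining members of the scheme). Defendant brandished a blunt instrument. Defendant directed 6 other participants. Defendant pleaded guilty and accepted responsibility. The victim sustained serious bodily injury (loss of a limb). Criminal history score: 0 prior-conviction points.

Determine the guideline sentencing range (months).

Base offense level for cyber intrusion: 22.
§1 applies: 22 − 4 = 18.
§2 applies: 18 + 4 = 22.
§3 applies: 22 − 3 = 19.
§4 applies: 19 + 5 = 24.
§5 applies (level before this adjustment is 24 ≥ 9, so +4): 24 + 4 = 28.
Final offense level: 28.
Criminal history: 0 prior points → Category A (0-2).
Level 28 falls in the 28-30 band.
Grid: Level 28-30 × Category A = 38-47 months.

38-47 months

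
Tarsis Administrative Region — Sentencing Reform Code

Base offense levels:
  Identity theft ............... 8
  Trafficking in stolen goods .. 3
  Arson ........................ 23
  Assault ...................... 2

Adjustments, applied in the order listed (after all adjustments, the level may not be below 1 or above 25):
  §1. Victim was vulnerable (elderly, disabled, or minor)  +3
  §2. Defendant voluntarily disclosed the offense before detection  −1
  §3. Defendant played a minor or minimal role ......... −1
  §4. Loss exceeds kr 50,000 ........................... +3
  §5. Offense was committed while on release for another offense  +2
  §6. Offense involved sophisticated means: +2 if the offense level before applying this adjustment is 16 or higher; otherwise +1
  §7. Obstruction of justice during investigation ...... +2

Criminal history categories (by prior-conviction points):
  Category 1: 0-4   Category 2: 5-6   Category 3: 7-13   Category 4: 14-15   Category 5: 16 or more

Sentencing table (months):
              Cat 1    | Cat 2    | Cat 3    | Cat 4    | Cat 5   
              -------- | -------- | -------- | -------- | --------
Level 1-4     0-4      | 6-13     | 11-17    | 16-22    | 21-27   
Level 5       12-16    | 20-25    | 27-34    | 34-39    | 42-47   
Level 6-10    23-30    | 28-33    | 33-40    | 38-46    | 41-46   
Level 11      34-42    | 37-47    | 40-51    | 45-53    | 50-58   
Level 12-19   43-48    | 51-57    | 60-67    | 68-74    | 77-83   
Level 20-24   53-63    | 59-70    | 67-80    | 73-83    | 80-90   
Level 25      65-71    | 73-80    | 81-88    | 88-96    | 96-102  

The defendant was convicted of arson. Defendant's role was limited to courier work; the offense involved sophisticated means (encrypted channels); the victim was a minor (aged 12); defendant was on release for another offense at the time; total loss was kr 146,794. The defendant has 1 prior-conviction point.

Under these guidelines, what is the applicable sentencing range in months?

Base offense level for arson: 23.
§1 applies: 23 + 3 = 26.
§2 does not apply.
§3 applies: 26 − 1 = 25.
§4 applies: 25 + 3 = 28.
§5 applies: 28 + 2 = 30.
§6 applies (level before this adjustment is 30 ≥ 16, so +2): 30 + 2 = 32.
Level 32 exceeds the maximum of 25; capped at 25.
Final offense level: 25.
Criminal history: 1 prior point → Category 1 (0-4).
Level 25 falls in the 25 band.
Grid: Level 25 × Category 1 = 65-71 months.

65-71 months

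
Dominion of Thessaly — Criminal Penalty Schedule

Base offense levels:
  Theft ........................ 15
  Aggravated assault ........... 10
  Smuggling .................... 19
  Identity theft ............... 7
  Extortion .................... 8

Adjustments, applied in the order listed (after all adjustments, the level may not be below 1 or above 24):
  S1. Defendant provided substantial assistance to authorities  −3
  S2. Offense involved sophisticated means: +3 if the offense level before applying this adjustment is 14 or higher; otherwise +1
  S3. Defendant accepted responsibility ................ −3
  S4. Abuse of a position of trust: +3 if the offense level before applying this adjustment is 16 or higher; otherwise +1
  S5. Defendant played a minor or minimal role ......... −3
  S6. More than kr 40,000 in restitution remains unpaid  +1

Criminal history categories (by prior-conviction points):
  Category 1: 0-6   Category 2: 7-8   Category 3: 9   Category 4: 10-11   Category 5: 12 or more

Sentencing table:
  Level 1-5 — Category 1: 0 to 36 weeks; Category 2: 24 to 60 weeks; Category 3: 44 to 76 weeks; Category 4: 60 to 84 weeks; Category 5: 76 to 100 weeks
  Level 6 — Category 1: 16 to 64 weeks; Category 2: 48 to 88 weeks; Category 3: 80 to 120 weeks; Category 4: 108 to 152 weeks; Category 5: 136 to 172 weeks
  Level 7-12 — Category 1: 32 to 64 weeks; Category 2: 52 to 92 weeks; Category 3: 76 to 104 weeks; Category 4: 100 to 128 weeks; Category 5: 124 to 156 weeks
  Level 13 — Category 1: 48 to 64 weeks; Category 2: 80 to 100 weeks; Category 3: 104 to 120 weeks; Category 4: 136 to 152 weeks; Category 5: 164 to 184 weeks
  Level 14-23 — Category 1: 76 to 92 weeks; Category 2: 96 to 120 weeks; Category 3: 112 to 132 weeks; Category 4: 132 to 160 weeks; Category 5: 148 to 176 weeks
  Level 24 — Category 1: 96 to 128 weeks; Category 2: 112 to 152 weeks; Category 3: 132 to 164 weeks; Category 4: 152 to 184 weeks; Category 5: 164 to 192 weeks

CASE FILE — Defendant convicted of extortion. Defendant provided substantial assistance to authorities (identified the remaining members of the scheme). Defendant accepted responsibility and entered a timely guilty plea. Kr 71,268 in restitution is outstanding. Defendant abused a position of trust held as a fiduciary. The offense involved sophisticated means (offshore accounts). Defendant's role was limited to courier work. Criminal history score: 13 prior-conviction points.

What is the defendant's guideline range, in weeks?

76-100 weeks

Base offense level for extortion: 8.
S1 applies: 8 − 3 = 5.
S2 applies (level before this adjustment is 5 < 14, so +1): 5 + 1 = 6.
S3 applies: 6 − 3 = 3.
S4 applies (level before this adjustment is 3 < 16, so +1): 3 + 1 = 4.
S5 applies: 4 − 3 = 1.
S6 applies: 1 + 1 = 2.
Final offense level: 2.
Criminal history: 13 prior points → Category 5 (12+).
Level 2 falls in the 1-5 band.
Grid: Level 1-5 × Category 5 = 76-100 weeks.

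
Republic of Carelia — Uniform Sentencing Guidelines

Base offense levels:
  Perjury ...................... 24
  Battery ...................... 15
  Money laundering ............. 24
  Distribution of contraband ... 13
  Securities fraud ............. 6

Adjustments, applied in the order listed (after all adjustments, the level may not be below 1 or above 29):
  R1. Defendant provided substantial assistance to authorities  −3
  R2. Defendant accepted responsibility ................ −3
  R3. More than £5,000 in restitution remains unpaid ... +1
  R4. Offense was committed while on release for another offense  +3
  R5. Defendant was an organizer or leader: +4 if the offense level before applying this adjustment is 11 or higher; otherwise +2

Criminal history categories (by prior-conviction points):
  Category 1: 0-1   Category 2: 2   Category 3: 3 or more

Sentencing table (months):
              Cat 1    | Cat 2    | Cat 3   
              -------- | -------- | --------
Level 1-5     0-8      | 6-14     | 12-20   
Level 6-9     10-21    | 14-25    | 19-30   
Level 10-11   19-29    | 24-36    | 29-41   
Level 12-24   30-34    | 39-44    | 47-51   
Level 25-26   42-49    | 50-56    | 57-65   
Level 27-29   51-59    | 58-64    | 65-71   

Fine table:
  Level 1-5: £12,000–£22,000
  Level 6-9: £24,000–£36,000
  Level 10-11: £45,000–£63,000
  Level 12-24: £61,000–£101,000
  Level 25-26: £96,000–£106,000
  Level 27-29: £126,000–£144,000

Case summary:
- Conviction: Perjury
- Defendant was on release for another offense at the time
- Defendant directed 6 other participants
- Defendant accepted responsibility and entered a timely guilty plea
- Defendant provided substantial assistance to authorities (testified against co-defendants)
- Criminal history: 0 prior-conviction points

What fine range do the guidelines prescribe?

£96,000–£106,000

Base offense level for perjury: 24.
R1 applies: 24 − 3 = 21.
R2 applies: 21 − 3 = 18.
R3 does not apply.
R4 applies: 18 + 3 = 21.
R5 applies (level before this adjustment is 21 ≥ 11, so +4): 21 + 4 = 25.
Final offense level: 25.
Level 25 falls in the 25-26 band.
Fine table: Level 25-26 → £96,000–£106,000.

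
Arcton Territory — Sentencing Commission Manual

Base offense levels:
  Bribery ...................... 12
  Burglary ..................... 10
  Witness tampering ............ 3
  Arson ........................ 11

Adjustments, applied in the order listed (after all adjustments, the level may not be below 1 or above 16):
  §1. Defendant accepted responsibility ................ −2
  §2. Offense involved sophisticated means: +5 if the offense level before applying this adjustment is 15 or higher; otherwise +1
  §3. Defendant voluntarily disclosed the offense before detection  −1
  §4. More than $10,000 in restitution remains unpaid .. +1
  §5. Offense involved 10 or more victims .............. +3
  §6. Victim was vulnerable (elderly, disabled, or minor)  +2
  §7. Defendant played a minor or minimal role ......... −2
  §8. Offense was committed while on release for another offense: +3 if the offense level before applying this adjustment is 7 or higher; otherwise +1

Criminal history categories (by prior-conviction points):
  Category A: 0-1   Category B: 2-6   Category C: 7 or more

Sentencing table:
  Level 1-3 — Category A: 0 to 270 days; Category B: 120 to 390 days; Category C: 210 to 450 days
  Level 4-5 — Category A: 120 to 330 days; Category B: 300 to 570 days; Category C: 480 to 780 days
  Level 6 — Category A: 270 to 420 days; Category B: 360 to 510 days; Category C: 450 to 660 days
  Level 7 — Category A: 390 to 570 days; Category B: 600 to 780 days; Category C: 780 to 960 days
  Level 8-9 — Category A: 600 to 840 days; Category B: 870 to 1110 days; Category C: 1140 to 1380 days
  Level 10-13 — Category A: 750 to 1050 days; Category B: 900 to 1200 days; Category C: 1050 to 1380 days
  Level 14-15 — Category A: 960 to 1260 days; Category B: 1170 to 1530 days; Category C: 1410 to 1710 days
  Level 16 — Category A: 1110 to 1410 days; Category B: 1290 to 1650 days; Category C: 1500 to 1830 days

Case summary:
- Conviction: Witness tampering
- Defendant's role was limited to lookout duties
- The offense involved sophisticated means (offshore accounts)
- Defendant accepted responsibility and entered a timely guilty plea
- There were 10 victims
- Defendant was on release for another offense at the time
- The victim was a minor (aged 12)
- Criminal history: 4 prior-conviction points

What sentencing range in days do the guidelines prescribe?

Base offense level for witness tampering: 3.
§1 applies: 3 − 2 = 1.
§2 applies (level before this adjustment is 1 < 15, so +1): 1 + 1 = 2.
§4 does not apply.
§5 applies: 2 + 3 = 5.
§6 applies: 5 + 2 = 7.
§7 applies: 7 − 2 = 5.
§8 applies (level before this adjustment is 5 < 7, so +1): 5 + 1 = 6.
Final offense level: 6.
Criminal history: 4 prior points → Category B (2-6).
Level 6 falls in the 6 band.
Grid: Level 6 × Category B = 360-510 days.

360-510 days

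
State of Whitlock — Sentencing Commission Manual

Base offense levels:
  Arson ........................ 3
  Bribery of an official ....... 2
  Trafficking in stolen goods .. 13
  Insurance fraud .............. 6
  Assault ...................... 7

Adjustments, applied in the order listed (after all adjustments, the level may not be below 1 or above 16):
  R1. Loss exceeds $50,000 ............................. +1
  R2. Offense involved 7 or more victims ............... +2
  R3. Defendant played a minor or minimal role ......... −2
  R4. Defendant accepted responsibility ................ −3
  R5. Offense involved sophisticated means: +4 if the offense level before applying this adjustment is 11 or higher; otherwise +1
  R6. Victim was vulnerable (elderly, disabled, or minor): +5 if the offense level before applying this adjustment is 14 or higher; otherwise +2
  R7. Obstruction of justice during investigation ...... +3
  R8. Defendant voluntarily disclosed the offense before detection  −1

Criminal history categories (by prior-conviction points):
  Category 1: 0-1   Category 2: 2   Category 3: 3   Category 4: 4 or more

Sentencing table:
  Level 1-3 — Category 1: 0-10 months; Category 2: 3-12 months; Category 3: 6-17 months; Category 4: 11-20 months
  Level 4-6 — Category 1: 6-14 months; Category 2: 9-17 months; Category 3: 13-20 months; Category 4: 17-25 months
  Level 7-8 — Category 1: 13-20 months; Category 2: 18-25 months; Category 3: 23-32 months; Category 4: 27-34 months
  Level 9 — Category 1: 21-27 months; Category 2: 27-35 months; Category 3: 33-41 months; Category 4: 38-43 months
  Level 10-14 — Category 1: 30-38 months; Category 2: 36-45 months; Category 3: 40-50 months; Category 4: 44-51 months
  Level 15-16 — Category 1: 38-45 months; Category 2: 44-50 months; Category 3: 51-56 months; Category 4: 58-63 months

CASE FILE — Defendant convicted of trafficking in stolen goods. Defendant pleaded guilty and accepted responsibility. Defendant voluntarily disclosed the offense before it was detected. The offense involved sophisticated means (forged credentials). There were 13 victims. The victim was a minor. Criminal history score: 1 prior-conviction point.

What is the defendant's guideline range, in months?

38-45 months

Base offense level for trafficking in stolen goods: 13.
R1 does not apply.
R2 applies: 13 + 2 = 15.
R4 applies: 15 − 3 = 12.
R5 applies (level before this adjustment is 12 ≥ 11, so +4): 12 + 4 = 16.
R6 applies (level before this adjustment is 16 ≥ 14, so +5): 16 + 5 = 21.
R8 applies: 21 − 1 = 20.
Level 20 exceeds the maximum of 16; capped at 16.
Final offense level: 16.
Criminal history: 1 prior point → Category 1 (0-1).
Level 16 falls in the 15-16 band.
Grid: Level 15-16 × Category 1 = 38-45 months.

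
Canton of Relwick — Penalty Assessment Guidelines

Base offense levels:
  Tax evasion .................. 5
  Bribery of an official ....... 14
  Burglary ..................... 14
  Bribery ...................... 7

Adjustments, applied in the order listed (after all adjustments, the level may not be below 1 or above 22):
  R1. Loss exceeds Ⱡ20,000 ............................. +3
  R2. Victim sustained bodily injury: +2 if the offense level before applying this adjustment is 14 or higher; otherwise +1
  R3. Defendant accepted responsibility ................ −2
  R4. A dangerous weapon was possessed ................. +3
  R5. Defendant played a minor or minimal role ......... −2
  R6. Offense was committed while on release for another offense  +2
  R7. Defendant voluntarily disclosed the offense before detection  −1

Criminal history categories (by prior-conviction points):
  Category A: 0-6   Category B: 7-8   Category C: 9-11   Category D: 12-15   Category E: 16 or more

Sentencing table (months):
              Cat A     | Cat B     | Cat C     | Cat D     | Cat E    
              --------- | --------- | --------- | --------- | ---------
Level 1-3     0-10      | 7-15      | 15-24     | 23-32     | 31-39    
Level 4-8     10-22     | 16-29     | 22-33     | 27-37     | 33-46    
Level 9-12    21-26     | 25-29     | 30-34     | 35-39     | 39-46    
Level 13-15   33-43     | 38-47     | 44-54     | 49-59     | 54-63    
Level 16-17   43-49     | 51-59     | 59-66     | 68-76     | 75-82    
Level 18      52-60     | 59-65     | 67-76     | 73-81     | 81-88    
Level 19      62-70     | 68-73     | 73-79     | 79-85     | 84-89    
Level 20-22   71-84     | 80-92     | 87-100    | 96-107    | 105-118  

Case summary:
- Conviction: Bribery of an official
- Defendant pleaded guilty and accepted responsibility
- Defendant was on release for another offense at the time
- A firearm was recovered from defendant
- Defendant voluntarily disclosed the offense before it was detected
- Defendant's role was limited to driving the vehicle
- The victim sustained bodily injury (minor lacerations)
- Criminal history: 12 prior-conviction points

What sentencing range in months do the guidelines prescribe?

68-76 months

Base offense level for bribery of an official: 14.
R1 does not apply.
R2 applies (level before this adjustment is 14 ≥ 14, so +2): 14 + 2 = 16.
R3 applies: 16 − 2 = 14.
R4 applies: 14 + 3 = 17.
R5 applies: 17 − 2 = 15.
R6 applies: 15 + 2 = 17.
R7 applies: 17 − 1 = 16.
Final offense level: 16.
Criminal history: 12 prior points → Category D (12-15).
Level 16 falls in the 16-17 band.
Grid: Level 16-17 × Category D = 68-76 months.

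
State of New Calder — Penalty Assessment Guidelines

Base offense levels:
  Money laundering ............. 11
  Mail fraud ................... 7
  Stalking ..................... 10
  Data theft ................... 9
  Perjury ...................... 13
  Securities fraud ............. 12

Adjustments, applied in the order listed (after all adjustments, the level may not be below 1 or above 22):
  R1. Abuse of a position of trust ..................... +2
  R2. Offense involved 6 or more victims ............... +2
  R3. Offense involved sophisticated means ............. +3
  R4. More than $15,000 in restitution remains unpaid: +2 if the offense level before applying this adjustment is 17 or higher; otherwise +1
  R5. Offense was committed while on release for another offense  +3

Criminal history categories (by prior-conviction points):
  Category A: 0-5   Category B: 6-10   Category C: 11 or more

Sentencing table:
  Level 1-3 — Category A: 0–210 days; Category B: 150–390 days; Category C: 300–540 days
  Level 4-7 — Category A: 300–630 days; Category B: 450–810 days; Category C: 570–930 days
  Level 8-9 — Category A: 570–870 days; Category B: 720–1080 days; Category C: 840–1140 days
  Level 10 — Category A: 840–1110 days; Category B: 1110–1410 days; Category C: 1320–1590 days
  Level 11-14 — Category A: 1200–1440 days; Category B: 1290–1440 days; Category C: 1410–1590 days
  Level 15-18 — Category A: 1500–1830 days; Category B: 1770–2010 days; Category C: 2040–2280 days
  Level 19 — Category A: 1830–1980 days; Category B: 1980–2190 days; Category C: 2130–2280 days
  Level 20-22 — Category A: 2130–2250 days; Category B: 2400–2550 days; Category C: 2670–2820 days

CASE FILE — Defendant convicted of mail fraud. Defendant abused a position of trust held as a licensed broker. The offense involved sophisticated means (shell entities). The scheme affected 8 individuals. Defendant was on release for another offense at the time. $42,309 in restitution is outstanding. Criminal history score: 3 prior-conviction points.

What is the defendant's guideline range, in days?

1500-1830 days

Base offense level for mail fraud: 7.
R1 applies: 7 + 2 = 9.
R2 applies: 9 + 2 = 11.
R3 applies: 11 + 3 = 14.
R4 applies (level before this adjustment is 14 < 17, so +1): 14 + 1 = 15.
R5 applies: 15 + 3 = 18.
Final offense level: 18.
Criminal history: 3 prior points → Category A (0-5).
Level 18 falls in the 15-18 band.
Grid: Level 15-18 × Category A = 1500-1830 days.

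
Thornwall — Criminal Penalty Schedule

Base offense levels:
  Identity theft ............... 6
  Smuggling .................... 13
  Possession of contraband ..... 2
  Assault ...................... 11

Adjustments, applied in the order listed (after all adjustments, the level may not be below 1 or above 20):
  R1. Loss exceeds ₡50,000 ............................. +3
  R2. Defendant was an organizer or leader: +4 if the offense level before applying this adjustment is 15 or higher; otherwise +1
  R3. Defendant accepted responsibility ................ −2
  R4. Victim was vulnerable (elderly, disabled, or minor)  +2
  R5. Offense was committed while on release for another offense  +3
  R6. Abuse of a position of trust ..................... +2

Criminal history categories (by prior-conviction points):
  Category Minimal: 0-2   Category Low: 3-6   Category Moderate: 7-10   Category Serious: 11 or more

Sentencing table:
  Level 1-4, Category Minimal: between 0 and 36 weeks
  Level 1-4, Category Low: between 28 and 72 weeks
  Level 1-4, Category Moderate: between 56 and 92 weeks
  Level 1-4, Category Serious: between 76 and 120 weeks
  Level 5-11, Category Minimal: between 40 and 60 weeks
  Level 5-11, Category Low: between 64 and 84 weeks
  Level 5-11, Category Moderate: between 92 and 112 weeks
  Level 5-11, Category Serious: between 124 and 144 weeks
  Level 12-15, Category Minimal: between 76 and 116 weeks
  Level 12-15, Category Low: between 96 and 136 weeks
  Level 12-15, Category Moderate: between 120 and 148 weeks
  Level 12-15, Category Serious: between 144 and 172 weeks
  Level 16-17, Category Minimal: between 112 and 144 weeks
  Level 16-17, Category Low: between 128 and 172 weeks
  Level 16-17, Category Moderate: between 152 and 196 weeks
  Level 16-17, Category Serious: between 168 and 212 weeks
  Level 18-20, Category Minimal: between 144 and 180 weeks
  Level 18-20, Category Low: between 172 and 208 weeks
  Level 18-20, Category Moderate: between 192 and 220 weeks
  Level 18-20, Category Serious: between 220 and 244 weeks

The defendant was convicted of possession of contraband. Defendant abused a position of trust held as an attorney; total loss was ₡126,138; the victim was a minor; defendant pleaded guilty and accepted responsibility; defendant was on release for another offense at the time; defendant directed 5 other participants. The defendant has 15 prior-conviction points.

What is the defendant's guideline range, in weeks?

Base offense level for possession of contraband: 2.
R1 applies: 2 + 3 = 5.
R2 applies (level before this adjustment is 5 < 15, so +1): 5 + 1 = 6.
R3 applies: 6 − 2 = 4.
R4 applies: 4 + 2 = 6.
R5 applies: 6 + 3 = 9.
R6 applies: 9 + 2 = 11.
Final offense level: 11.
Criminal history: 15 prior points → Category Serious (11+).
Level 11 falls in the 5-11 band.
Grid: Level 5-11 × Category Serious = 124-144 weeks.

124-144 weeks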